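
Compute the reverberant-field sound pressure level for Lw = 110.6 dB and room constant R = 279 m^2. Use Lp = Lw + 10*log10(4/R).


4/R = 4/279 = 0.0143369
Lp = 110.6 + 10*log10(0.0143369) = 92.165 dB


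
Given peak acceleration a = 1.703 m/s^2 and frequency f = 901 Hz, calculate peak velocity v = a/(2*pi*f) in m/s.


omega = 2*pi*f = 2*pi*901 = 5661.15 rad/s
v = a / omega = 1.703 / 5661.15 = 0.00030082 m/s


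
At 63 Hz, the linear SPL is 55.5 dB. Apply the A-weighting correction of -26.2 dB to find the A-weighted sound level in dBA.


A-weighting table: 63 Hz -> -26.2 dB correction
SPL_A = SPL + correction = 55.5 + (-26.2) = 29.3 dBA


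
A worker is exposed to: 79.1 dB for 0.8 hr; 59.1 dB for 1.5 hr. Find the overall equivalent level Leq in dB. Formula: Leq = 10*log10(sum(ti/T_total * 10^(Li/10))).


T_total = 0.8 + 1.5 = 2.3 hr
(0.8/2.3) * 10^(79.1/10) = 2.82724e+07
(1.5/2.3) * 10^(59.1/10) = 530107
Sum = 2.82724e+07 + 530107 = 2.88025e+07
Leq = 10*log10(2.88025e+07) = 74.594 dB


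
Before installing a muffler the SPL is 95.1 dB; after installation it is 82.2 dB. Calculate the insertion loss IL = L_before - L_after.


Insertion loss = SPL without muffler - SPL with muffler
IL = 95.1 - 82.2 = 12.9 dB


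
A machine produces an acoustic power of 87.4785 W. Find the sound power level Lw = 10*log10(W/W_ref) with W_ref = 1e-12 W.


W / W_ref = 87.4785 / 1e-12 = 8.74785e+13
Lw = 10 * log10(8.74785e+13) = 139.42 dB


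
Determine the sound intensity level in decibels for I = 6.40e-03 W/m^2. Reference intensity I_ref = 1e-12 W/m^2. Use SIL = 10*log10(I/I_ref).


I / I_ref = 6.40e-03 / 1e-12 = 6.4e+09
SIL = 10 * log10(6.4e+09) = 98.062 dB


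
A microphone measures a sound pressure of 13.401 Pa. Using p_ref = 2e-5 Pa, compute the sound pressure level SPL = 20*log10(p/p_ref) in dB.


p / p_ref = 13.401 / 2e-5 = 670050
SPL = 20 * log10(670050) = 116.52 dB


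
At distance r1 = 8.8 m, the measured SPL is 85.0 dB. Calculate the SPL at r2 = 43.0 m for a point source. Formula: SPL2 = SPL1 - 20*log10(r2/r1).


r2/r1 = 43.0/8.8 = 4.88636
Correction = 20*log10(4.88636) = 13.7797 dB
SPL2 = 85.0 - 13.7797 = 71.22 dB


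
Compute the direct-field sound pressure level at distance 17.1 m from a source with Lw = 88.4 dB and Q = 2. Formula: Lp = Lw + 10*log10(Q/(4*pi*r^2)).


4*pi*r^2 = 4*pi*17.1^2 = 3674.53 m^2
Q / (4*pi*r^2) = 2 / 3674.53 = 0.000544287
Lp = 88.4 + 10*log10(0.000544287) = 55.758 dB


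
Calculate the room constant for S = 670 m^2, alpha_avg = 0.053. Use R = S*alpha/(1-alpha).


R = 670 * 0.053 / (1 - 0.053) = 37.497 m^2


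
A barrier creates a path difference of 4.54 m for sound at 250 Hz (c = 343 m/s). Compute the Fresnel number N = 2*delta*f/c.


N = 2*delta*f/c = 2*delta/lambda, where lambda = c/f
lambda = 343 / 250 = 1.372 m
N = 2 * 4.54 / 1.372 = 6.6181


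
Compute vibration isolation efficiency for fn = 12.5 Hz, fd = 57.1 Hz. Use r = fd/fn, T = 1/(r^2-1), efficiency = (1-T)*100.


r = 57.1 / 12.5 = 4.568
r^2 - 1 = 4.568^2 - 1 = 19.8666
T = 1/19.8666 = 0.0503357
Efficiency = (1 - 0.0503357)*100 = 94.966 %


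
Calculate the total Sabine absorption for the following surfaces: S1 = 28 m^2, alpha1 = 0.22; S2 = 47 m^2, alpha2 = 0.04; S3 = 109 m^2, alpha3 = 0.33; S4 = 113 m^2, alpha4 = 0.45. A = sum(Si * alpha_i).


28 * 0.22 = 6.16
47 * 0.04 = 1.88
109 * 0.33 = 35.97
113 * 0.45 = 50.85
A_total = 6.16 + 1.88 + 35.97 + 50.85 = 94.86 m^2


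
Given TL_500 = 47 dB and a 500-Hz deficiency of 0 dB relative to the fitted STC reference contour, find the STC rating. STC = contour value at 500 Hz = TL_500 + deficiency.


By ASTM E413, STC = value of the fitted reference contour at 500 Hz.
Contour value at 500 Hz = TL_500 + deficiency = 47 + 0 = 47
STC = 47


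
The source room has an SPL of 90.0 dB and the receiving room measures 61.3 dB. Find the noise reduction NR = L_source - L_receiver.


NR = L_source - L_receiver (difference between source and receiving room levels)
NR = 90.0 - 61.3 = 28.7 dB


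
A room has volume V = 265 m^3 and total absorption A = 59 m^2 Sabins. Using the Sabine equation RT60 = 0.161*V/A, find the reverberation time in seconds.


RT60 = 0.161 * 265 / 59 = 0.72314 s


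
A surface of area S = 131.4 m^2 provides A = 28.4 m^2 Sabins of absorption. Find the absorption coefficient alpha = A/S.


Absorption coefficient = absorbed power / incident power
alpha = A / S = 28.4 / 131.4 = 0.21613


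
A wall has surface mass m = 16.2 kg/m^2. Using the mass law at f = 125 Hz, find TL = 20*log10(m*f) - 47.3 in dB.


m * f = 16.2 * 125 = 2025
20*log10(2025) = 66.1285 dB
TL = 66.1285 - 47.3 = 18.829 dB


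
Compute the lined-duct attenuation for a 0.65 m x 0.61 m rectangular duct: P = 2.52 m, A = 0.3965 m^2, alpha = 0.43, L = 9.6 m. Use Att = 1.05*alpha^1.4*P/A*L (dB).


alpha^1.4 = 0.43^1.4 = 0.3068
Attenuation rate = 1.05 * alpha^1.4 * P / A
= 1.05 * 0.3068 * 2.52 / 0.3965 = 2.0474 dB/m
Total Att = 2.0474 * 9.6 = 19.655 dB


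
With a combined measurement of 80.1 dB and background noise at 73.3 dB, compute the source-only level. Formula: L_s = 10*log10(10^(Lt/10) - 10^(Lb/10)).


10^(80.1/10) = 1.02329e+08
10^(73.3/10) = 2.13796e+07
Difference = 1.02329e+08 - 2.13796e+07 = 8.09494e+07
L_source = 10*log10(8.09494e+07) = 79.082 dB


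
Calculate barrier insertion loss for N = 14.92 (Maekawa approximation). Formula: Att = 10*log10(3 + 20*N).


3 + 20*N = 3 + 20*14.92 = 301.4
Att = 10*log10(301.4) = 24.791 dB


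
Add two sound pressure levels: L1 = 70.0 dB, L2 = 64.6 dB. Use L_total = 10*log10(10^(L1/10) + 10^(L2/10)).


10^(70.0/10) = 1e+07
10^(64.6/10) = 2.88403e+06
Sum = 1e+07 + 2.88403e+06 = 1.2884e+07
L_total = 10*log10(1.2884e+07) = 71.101 dB


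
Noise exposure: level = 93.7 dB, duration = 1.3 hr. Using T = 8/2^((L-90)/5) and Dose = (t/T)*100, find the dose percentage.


T_allowed = 8 / 2^((93.7 - 90)/5) = 4.78991 hr
Dose = 1.3 / 4.78991 * 100 = 27.14 %


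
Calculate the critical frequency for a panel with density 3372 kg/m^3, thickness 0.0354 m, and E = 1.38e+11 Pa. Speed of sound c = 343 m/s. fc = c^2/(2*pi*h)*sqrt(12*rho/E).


12*rho/E = 12*3372/1.38e+11 = 2.93217e-07
sqrt(12*rho/E) = sqrt(2.93217e-07) = 0.000541495
c^2/(2*pi*h) = 343^2/(2*pi*0.0354) = 528938
fc = 528938 * 0.000541495 = 286.42 Hz


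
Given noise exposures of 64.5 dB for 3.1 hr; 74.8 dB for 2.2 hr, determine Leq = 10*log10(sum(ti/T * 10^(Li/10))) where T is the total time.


T_total = 3.1 + 2.2 = 5.3 hr
(3.1/5.3) * 10^(64.5/10) = 1.64849e+06
(2.2/5.3) * 10^(74.8/10) = 1.25356e+07
Sum = 1.64849e+06 + 1.25356e+07 = 1.41841e+07
Leq = 10*log10(1.41841e+07) = 71.518 dB


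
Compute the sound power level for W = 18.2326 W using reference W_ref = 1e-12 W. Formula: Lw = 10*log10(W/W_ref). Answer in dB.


W / W_ref = 18.2326 / 1e-12 = 1.82326e+13
Lw = 10 * log10(1.82326e+13) = 132.61 dB


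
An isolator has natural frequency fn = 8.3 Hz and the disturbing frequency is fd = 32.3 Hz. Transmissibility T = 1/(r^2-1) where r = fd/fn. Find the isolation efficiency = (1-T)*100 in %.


r = 32.3 / 8.3 = 3.89157
r^2 - 1 = 3.89157^2 - 1 = 14.1443
T = 1/14.1443 = 0.0706999
Efficiency = (1 - 0.0706999)*100 = 92.93 %


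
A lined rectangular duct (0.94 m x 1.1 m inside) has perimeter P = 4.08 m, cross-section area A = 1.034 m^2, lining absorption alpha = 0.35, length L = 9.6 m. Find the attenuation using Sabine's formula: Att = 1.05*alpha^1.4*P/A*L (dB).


alpha^1.4 = 0.35^1.4 = 0.229983
Attenuation rate = 1.05 * alpha^1.4 * P / A
= 1.05 * 0.229983 * 4.08 / 1.034 = 0.95285 dB/m
Total Att = 0.95285 * 9.6 = 9.1474 dB


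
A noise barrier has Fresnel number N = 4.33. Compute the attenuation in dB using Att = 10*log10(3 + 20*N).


3 + 20*N = 3 + 20*4.33 = 89.6
Att = 10*log10(89.6) = 19.523 dB


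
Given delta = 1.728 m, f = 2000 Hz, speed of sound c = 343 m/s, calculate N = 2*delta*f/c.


N = 2*delta*f/c = 2*delta/lambda, where lambda = c/f
lambda = 343 / 2000 = 0.1715 m
N = 2 * 1.728 / 0.1715 = 20.152


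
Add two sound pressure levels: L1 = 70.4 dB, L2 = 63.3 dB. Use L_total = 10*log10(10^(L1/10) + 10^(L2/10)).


10^(70.4/10) = 1.09648e+07
10^(63.3/10) = 2.13796e+06
Sum = 1.09648e+07 + 2.13796e+06 = 1.31028e+07
L_total = 10*log10(1.31028e+07) = 71.174 dB


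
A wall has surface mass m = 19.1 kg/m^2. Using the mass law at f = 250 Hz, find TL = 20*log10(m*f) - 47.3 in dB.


m * f = 19.1 * 250 = 4775
20*log10(4775) = 73.5795 dB
TL = 73.5795 - 47.3 = 26.279 dB


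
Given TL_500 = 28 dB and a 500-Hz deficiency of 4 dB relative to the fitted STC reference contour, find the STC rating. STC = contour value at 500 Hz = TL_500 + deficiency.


By ASTM E413, STC = value of the fitted reference contour at 500 Hz.
Contour value at 500 Hz = TL_500 + deficiency = 28 + 4 = 32
STC = 32


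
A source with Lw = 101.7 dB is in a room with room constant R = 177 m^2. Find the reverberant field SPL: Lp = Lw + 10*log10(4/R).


4/R = 4/177 = 0.0225989
Lp = 101.7 + 10*log10(0.0225989) = 85.241 dB


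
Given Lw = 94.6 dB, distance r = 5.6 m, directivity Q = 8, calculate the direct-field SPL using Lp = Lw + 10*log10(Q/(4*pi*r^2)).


4*pi*r^2 = 4*pi*5.6^2 = 394.081 m^2
Q / (4*pi*r^2) = 8 / 394.081 = 0.0203004
Lp = 94.6 + 10*log10(0.0203004) = 77.675 dB


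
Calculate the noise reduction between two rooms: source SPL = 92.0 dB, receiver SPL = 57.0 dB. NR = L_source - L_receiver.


NR = L_source - L_receiver (difference between source and receiving room levels)
NR = 92.0 - 57.0 = 35 dB


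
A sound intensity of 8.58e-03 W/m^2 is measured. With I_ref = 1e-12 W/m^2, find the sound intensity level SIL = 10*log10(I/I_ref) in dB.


I / I_ref = 8.58e-03 / 1e-12 = 8.58e+09
SIL = 10 * log10(8.58e+09) = 99.335 dB


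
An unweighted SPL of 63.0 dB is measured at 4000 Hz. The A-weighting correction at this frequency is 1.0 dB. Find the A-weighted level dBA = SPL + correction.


A-weighting table: 4000 Hz -> 1.0 dB correction
SPL_A = SPL + correction = 63.0 + (1.0) = 64 dBA


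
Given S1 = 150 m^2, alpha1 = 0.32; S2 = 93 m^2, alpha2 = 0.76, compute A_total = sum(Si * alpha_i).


150 * 0.32 = 48
93 * 0.76 = 70.68
A_total = 48 + 70.68 = 118.68 m^2


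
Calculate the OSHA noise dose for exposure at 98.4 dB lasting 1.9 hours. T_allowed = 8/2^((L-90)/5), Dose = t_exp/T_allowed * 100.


T_allowed = 8 / 2^((98.4 - 90)/5) = 2.49666 hr
Dose = 1.9 / 2.49666 * 100 = 76.102 %


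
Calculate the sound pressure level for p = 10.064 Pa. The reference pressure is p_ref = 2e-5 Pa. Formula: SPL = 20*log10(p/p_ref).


p / p_ref = 10.064 / 2e-5 = 503200
SPL = 20 * log10(503200) = 114.03 dB


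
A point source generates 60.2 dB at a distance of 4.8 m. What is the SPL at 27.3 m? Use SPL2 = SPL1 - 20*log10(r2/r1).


r2/r1 = 27.3/4.8 = 5.6875
Correction = 20*log10(5.6875) = 15.0984 dB
SPL2 = 60.2 - 15.0984 = 45.102 dB


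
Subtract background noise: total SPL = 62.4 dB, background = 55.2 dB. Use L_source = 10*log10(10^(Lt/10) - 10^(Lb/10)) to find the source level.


10^(62.4/10) = 1.7378e+06
10^(55.2/10) = 331131
Difference = 1.7378e+06 - 331131 = 1.40667e+06
L_source = 10*log10(1.40667e+06) = 61.482 dB


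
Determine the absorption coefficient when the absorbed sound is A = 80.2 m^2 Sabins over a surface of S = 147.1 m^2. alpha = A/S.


Absorption coefficient = absorbed power / incident power
alpha = A / S = 80.2 / 147.1 = 0.54521


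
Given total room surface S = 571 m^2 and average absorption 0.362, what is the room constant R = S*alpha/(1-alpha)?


R = 571 * 0.362 / (1 - 0.362) = 323.98 m^2


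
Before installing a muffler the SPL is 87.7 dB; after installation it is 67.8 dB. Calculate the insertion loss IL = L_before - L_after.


Insertion loss = SPL without muffler - SPL with muffler
IL = 87.7 - 67.8 = 19.9 dB


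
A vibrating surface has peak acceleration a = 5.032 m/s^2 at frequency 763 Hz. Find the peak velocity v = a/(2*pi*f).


omega = 2*pi*f = 2*pi*763 = 4794.07 rad/s
v = a / omega = 5.032 / 4794.07 = 0.0010496 m/s


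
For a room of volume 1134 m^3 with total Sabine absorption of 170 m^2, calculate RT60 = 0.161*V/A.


RT60 = 0.161 * 1134 / 170 = 1.074 s


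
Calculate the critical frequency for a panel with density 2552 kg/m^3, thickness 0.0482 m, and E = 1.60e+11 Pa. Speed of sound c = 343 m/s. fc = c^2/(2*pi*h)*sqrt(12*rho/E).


12*rho/E = 12*2552/1.60e+11 = 1.914e-07
sqrt(12*rho/E) = sqrt(1.914e-07) = 0.000437493
c^2/(2*pi*h) = 343^2/(2*pi*0.0482) = 388473
fc = 388473 * 0.000437493 = 169.95 Hz


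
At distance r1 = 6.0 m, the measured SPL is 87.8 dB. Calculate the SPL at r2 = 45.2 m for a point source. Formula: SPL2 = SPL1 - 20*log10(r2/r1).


r2/r1 = 45.2/6.0 = 7.53333
Correction = 20*log10(7.53333) = 17.5397 dB
SPL2 = 87.8 - 17.5397 = 70.26 dB


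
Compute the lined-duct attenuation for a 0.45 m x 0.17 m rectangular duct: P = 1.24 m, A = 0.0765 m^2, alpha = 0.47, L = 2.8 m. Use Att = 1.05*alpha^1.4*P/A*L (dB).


alpha^1.4 = 0.47^1.4 = 0.347486
Attenuation rate = 1.05 * alpha^1.4 * P / A
= 1.05 * 0.347486 * 1.24 / 0.0765 = 5.91408 dB/m
Total Att = 5.91408 * 2.8 = 16.559 dB


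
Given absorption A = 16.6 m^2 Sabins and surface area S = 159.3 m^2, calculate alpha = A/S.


Absorption coefficient = absorbed power / incident power
alpha = A / S = 16.6 / 159.3 = 0.10421


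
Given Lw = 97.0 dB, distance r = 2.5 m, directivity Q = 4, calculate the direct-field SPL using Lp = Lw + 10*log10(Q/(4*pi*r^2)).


4*pi*r^2 = 4*pi*2.5^2 = 78.5398 m^2
Q / (4*pi*r^2) = 4 / 78.5398 = 0.0509296
Lp = 97.0 + 10*log10(0.0509296) = 84.07 dB


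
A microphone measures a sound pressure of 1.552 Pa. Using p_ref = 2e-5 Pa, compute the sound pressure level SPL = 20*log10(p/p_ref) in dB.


p / p_ref = 1.552 / 2e-5 = 77600
SPL = 20 * log10(77600) = 97.797 dB


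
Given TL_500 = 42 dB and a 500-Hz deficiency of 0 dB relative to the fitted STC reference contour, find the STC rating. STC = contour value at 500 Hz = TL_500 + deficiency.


By ASTM E413, STC = value of the fitted reference contour at 500 Hz.
Contour value at 500 Hz = TL_500 + deficiency = 42 + 0 = 42
STC = 42


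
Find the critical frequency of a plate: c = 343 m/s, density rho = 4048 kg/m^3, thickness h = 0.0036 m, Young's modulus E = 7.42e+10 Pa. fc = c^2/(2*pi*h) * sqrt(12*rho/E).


12*rho/E = 12*4048/7.42e+10 = 6.54663e-07
sqrt(12*rho/E) = sqrt(6.54663e-07) = 0.000809112
c^2/(2*pi*h) = 343^2/(2*pi*0.0036) = 5.20123e+06
fc = 5.20123e+06 * 0.000809112 = 4208.4 Hz


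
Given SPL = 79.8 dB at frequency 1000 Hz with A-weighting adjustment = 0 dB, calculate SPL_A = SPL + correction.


A-weighting table: 1000 Hz -> 0 dB correction
SPL_A = SPL + correction = 79.8 + (0) = 79.8 dBA


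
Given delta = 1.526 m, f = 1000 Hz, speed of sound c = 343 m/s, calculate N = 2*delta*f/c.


N = 2*delta*f/c = 2*delta/lambda, where lambda = c/f
lambda = 343 / 1000 = 0.343 m
N = 2 * 1.526 / 0.343 = 8.898


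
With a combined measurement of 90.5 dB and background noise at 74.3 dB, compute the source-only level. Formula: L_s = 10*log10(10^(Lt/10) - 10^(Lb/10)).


10^(90.5/10) = 1.12202e+09
10^(74.3/10) = 2.69153e+07
Difference = 1.12202e+09 - 2.69153e+07 = 1.0951e+09
L_source = 10*log10(1.0951e+09) = 90.395 dB


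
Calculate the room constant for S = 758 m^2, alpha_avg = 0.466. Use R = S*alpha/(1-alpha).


R = 758 * 0.466 / (1 - 0.466) = 661.48 m^2


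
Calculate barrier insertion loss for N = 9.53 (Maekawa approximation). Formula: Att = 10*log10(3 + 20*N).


3 + 20*N = 3 + 20*9.53 = 193.6
Att = 10*log10(193.6) = 22.869 dB


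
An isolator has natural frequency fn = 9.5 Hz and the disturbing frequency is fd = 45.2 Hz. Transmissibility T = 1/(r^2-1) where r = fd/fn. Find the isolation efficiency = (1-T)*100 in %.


r = 45.2 / 9.5 = 4.75789
r^2 - 1 = 4.75789^2 - 1 = 21.6375
T = 1/21.6375 = 0.0462161
Efficiency = (1 - 0.0462161)*100 = 95.378 %


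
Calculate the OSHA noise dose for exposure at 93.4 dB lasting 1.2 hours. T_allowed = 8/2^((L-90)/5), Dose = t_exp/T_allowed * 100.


T_allowed = 8 / 2^((93.4 - 90)/5) = 4.99332 hr
Dose = 1.2 / 4.99332 * 100 = 24.032 %


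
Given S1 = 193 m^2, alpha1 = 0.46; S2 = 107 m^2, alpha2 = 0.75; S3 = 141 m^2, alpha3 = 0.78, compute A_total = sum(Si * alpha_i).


193 * 0.46 = 88.78
107 * 0.75 = 80.25
141 * 0.78 = 109.98
A_total = 88.78 + 80.25 + 109.98 = 279.01 m^2


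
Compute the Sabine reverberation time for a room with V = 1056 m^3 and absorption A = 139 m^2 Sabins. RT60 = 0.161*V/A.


RT60 = 0.161 * 1056 / 139 = 1.2231 s


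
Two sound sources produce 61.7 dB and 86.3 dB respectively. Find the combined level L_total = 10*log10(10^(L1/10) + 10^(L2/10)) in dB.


10^(61.7/10) = 1.47911e+06
10^(86.3/10) = 4.2658e+08
Sum = 1.47911e+06 + 4.2658e+08 = 4.28059e+08
L_total = 10*log10(4.28059e+08) = 86.315 dB


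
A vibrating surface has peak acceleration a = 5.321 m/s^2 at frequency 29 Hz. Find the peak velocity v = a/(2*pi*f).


omega = 2*pi*f = 2*pi*29 = 182.212 rad/s
v = a / omega = 5.321 / 182.212 = 0.029202 m/s


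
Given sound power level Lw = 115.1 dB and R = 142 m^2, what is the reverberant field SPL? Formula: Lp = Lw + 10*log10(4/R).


4/R = 4/142 = 0.028169
Lp = 115.1 + 10*log10(0.028169) = 99.598 dB


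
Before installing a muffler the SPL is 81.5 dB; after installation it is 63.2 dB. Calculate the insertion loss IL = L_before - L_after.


Insertion loss = SPL without muffler - SPL with muffler
IL = 81.5 - 63.2 = 18.3 dB


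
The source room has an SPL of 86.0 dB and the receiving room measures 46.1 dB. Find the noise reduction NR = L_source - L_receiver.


NR = L_source - L_receiver (difference between source and receiving room levels)
NR = 86.0 - 46.1 = 39.9 dB


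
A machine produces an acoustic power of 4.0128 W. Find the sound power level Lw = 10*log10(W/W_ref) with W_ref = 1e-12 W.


W / W_ref = 4.0128 / 1e-12 = 4.0128e+12
Lw = 10 * log10(4.0128e+12) = 126.03 dB


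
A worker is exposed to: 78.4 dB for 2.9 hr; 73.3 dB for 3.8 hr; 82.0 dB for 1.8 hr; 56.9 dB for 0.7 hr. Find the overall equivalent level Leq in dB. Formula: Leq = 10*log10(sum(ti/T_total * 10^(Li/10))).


T_total = 2.9 + 3.8 + 1.8 + 0.7 = 9.2 hr
(2.9/9.2) * 10^(78.4/10) = 2.18077e+07
(3.8/9.2) * 10^(73.3/10) = 8.83071e+06
(1.8/9.2) * 10^(82.0/10) = 3.10088e+07
(0.7/9.2) * 10^(56.9/10) = 37265.8
Sum = 2.18077e+07 + 8.83071e+06 + 3.10088e+07 + 37265.8 = 6.16845e+07
Leq = 10*log10(6.16845e+07) = 77.902 dB


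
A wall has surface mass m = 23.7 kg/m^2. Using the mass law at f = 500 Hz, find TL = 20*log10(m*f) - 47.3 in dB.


m * f = 23.7 * 500 = 11850
20*log10(11850) = 81.4744 dB
TL = 81.4744 - 47.3 = 34.174 dB


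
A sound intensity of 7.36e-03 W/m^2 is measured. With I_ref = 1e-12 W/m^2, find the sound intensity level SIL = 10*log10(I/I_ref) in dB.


I / I_ref = 7.36e-03 / 1e-12 = 7.36e+09
SIL = 10 * log10(7.36e+09) = 98.669 dB


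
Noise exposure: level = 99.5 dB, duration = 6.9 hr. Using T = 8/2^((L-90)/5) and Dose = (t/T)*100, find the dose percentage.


T_allowed = 8 / 2^((99.5 - 90)/5) = 2.14355 hr
Dose = 6.9 / 2.14355 * 100 = 321.9 %


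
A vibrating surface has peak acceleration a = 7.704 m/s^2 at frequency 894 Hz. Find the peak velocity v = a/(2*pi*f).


omega = 2*pi*f = 2*pi*894 = 5617.17 rad/s
v = a / omega = 7.704 / 5617.17 = 0.0013715 m/s


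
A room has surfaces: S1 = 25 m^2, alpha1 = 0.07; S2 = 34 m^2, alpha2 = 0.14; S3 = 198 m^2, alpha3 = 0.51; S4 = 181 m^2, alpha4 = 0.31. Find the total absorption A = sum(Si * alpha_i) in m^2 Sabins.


25 * 0.07 = 1.75
34 * 0.14 = 4.76
198 * 0.51 = 100.98
181 * 0.31 = 56.11
A_total = 1.75 + 4.76 + 100.98 + 56.11 = 163.6 m^2


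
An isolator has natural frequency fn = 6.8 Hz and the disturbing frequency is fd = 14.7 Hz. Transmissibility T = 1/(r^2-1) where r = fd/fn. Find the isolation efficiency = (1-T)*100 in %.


r = 14.7 / 6.8 = 2.16176
r^2 - 1 = 2.16176^2 - 1 = 3.67321
T = 1/3.67321 = 0.272241
Efficiency = (1 - 0.272241)*100 = 72.776 %


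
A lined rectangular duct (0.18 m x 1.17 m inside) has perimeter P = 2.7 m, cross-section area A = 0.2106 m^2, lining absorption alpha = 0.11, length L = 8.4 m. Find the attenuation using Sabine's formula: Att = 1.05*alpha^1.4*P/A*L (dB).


alpha^1.4 = 0.11^1.4 = 0.0454935
Attenuation rate = 1.05 * alpha^1.4 * P / A
= 1.05 * 0.0454935 * 2.7 / 0.2106 = 0.612413 dB/m
Total Att = 0.612413 * 8.4 = 5.1443 dB


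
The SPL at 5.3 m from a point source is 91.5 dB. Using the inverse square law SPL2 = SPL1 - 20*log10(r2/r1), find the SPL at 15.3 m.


r2/r1 = 15.3/5.3 = 2.88679
Correction = 20*log10(2.88679) = 9.2083 dB
SPL2 = 91.5 - 9.2083 = 82.292 dB


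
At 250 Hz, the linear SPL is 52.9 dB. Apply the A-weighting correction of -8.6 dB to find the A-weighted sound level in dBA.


A-weighting table: 250 Hz -> -8.6 dB correction
SPL_A = SPL + correction = 52.9 + (-8.6) = 44.3 dBA


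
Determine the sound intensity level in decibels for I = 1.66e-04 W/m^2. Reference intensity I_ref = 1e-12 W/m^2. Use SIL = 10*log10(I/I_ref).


I / I_ref = 1.66e-04 / 1e-12 = 1.66e+08
SIL = 10 * log10(1.66e+08) = 82.201 dB


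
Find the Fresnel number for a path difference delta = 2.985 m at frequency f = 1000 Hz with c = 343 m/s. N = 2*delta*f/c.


N = 2*delta*f/c = 2*delta/lambda, where lambda = c/f
lambda = 343 / 1000 = 0.343 m
N = 2 * 2.985 / 0.343 = 17.405


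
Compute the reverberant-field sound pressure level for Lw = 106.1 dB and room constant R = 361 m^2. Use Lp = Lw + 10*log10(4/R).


4/R = 4/361 = 0.0110803
Lp = 106.1 + 10*log10(0.0110803) = 86.546 dB


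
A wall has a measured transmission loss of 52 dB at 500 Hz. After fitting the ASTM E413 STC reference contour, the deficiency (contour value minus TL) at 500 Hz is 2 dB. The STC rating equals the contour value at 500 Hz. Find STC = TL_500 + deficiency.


By ASTM E413, STC = value of the fitted reference contour at 500 Hz.
Contour value at 500 Hz = TL_500 + deficiency = 52 + 2 = 54
STC = 54


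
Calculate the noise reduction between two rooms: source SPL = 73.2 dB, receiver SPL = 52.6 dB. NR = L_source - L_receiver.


NR = L_source - L_receiver (difference between source and receiving room levels)
NR = 73.2 - 52.6 = 20.6 dB


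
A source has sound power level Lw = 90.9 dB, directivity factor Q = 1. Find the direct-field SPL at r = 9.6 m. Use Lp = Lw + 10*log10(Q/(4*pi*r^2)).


4*pi*r^2 = 4*pi*9.6^2 = 1158.12 m^2
Q / (4*pi*r^2) = 1 / 1158.12 = 0.000863468
Lp = 90.9 + 10*log10(0.000863468) = 60.262 dB


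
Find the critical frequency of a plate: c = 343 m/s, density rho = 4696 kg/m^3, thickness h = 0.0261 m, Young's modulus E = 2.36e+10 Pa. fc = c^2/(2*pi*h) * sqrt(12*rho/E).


12*rho/E = 12*4696/2.36e+10 = 2.3878e-06
sqrt(12*rho/E) = sqrt(2.3878e-06) = 0.00154525
c^2/(2*pi*h) = 343^2/(2*pi*0.0261) = 717411
fc = 717411 * 0.00154525 = 1108.6 Hz


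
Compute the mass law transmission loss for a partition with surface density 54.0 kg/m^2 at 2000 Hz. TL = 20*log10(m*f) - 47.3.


m * f = 54.0 * 2000 = 108000
20*log10(108000) = 100.668 dB
TL = 100.668 - 47.3 = 53.368 dB


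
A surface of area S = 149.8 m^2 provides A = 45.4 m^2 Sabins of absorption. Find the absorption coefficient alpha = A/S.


Absorption coefficient = absorbed power / incident power
alpha = A / S = 45.4 / 149.8 = 0.30307


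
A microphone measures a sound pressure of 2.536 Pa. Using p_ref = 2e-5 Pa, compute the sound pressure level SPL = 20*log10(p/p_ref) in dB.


p / p_ref = 2.536 / 2e-5 = 126800
SPL = 20 * log10(126800) = 102.06 dB


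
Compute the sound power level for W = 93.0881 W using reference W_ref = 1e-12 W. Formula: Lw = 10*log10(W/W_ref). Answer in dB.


W / W_ref = 93.0881 / 1e-12 = 9.30881e+13
Lw = 10 * log10(9.30881e+13) = 139.69 dB


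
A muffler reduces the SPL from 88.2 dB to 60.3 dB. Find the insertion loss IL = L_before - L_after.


Insertion loss = SPL without muffler - SPL with muffler
IL = 88.2 - 60.3 = 27.9 dB


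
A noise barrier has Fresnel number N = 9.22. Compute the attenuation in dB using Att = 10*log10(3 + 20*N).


3 + 20*N = 3 + 20*9.22 = 187.4
Att = 10*log10(187.4) = 22.728 dB


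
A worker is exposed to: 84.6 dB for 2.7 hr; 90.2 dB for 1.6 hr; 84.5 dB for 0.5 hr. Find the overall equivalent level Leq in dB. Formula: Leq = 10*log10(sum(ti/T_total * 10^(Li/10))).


T_total = 2.7 + 1.6 + 0.5 = 4.8 hr
(2.7/4.8) * 10^(84.6/10) = 1.62227e+08
(1.6/4.8) * 10^(90.2/10) = 3.49043e+08
(0.5/4.8) * 10^(84.5/10) = 2.93582e+07
Sum = 1.62227e+08 + 3.49043e+08 + 2.93582e+07 = 5.40628e+08
Leq = 10*log10(5.40628e+08) = 87.329 dB


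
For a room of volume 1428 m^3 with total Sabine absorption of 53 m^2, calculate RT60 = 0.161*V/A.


RT60 = 0.161 * 1428 / 53 = 4.3379 s


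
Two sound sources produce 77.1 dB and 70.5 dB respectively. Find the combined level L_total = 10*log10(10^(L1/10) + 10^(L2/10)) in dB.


10^(77.1/10) = 5.12861e+07
10^(70.5/10) = 1.12202e+07
Sum = 5.12861e+07 + 1.12202e+07 = 6.25063e+07
L_total = 10*log10(6.25063e+07) = 77.959 dB


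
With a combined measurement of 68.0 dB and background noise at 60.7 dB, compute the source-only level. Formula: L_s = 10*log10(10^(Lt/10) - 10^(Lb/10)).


10^(68.0/10) = 6.30957e+06
10^(60.7/10) = 1.1749e+06
Difference = 6.30957e+06 - 1.1749e+06 = 5.13467e+06
L_source = 10*log10(5.13467e+06) = 67.105 dB


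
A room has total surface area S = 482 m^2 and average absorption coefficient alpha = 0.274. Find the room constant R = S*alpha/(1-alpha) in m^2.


R = 482 * 0.274 / (1 - 0.274) = 181.91 m^2


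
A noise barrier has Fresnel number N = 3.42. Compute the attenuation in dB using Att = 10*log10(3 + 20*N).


3 + 20*N = 3 + 20*3.42 = 71.4
Att = 10*log10(71.4) = 18.537 dB


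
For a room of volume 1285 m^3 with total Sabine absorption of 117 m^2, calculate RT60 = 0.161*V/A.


RT60 = 0.161 * 1285 / 117 = 1.7682 s


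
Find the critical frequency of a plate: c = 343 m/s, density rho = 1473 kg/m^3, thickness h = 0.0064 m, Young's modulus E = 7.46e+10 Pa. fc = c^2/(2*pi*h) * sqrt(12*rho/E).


12*rho/E = 12*1473/7.46e+10 = 2.36944e-07
sqrt(12*rho/E) = sqrt(2.36944e-07) = 0.000486769
c^2/(2*pi*h) = 343^2/(2*pi*0.0064) = 2.92569e+06
fc = 2.92569e+06 * 0.000486769 = 1424.1 Hz


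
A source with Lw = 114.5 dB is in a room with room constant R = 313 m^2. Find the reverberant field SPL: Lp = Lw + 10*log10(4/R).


4/R = 4/313 = 0.0127796
Lp = 114.5 + 10*log10(0.0127796) = 95.565 dB


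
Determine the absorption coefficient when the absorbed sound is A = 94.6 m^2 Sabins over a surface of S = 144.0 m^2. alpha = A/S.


Absorption coefficient = absorbed power / incident power
alpha = A / S = 94.6 / 144.0 = 0.65694


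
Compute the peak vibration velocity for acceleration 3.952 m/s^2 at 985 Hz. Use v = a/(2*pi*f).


omega = 2*pi*f = 2*pi*985 = 6188.94 rad/s
v = a / omega = 3.952 / 6188.94 = 0.00063856 m/s


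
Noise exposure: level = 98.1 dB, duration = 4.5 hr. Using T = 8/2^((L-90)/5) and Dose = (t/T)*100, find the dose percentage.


T_allowed = 8 / 2^((98.1 - 90)/5) = 2.60268 hr
Dose = 4.5 / 2.60268 * 100 = 172.9 %


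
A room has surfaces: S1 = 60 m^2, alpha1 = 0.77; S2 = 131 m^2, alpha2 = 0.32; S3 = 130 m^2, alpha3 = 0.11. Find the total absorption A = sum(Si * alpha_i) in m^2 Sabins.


60 * 0.77 = 46.2
131 * 0.32 = 41.92
130 * 0.11 = 14.3
A_total = 46.2 + 41.92 + 14.3 = 102.42 m^2


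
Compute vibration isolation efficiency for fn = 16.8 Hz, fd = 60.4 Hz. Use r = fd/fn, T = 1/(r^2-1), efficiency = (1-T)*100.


r = 60.4 / 16.8 = 3.59524
r^2 - 1 = 3.59524^2 - 1 = 11.9258
T = 1/11.9258 = 0.0838518
Efficiency = (1 - 0.0838518)*100 = 91.615 %


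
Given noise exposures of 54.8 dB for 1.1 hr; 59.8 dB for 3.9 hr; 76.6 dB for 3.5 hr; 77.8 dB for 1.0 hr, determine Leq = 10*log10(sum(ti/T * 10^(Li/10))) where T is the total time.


T_total = 1.1 + 3.9 + 3.5 + 1.0 = 9.5 hr
(1.1/9.5) * 10^(54.8/10) = 34967.9
(3.9/9.5) * 10^(59.8/10) = 392050
(3.5/9.5) * 10^(76.6/10) = 1.68401e+07
(1.0/9.5) * 10^(77.8/10) = 6.34273e+06
Sum = 34967.9 + 392050 + 1.68401e+07 + 6.34273e+06 = 2.36098e+07
Leq = 10*log10(2.36098e+07) = 73.731 dB


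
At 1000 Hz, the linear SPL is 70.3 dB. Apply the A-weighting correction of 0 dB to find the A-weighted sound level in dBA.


A-weighting table: 1000 Hz -> 0 dB correction
SPL_A = SPL + correction = 70.3 + (0) = 70.3 dBA


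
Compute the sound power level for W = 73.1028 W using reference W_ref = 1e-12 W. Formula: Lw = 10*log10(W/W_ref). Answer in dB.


W / W_ref = 73.1028 / 1e-12 = 7.31028e+13
Lw = 10 * log10(7.31028e+13) = 138.64 dB


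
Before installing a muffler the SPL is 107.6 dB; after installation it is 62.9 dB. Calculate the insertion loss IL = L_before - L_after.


Insertion loss = SPL without muffler - SPL with muffler
IL = 107.6 - 62.9 = 44.7 dB


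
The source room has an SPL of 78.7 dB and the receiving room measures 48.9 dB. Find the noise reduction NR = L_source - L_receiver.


NR = L_source - L_receiver (difference between source and receiving room levels)
NR = 78.7 - 48.9 = 29.8 dB


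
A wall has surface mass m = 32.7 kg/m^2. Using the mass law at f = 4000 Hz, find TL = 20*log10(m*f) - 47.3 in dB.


m * f = 32.7 * 4000 = 130800
20*log10(130800) = 102.332 dB
TL = 102.332 - 47.3 = 55.032 dB


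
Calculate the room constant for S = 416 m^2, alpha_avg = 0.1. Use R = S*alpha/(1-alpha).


R = 416 * 0.1 / (1 - 0.1) = 46.222 m^2


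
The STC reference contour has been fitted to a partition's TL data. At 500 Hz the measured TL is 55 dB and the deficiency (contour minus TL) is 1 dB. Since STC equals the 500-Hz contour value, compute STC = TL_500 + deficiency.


By ASTM E413, STC = value of the fitted reference contour at 500 Hz.
Contour value at 500 Hz = TL_500 + deficiency = 55 + 1 = 56
STC = 56


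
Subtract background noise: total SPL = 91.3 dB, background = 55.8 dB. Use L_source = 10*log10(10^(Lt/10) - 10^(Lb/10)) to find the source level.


10^(91.3/10) = 1.34896e+09
10^(55.8/10) = 380189
Difference = 1.34896e+09 - 380189 = 1.34858e+09
L_source = 10*log10(1.34858e+09) = 91.299 dB


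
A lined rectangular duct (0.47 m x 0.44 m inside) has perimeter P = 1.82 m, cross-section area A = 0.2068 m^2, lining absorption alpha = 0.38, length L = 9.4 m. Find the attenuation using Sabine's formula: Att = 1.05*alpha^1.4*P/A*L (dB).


alpha^1.4 = 0.38^1.4 = 0.258046
Attenuation rate = 1.05 * alpha^1.4 * P / A
= 1.05 * 0.258046 * 1.82 / 0.2068 = 2.38455 dB/m
Total Att = 2.38455 * 9.4 = 22.415 dB


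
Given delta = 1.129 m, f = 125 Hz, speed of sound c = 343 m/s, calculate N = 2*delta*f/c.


N = 2*delta*f/c = 2*delta/lambda, where lambda = c/f
lambda = 343 / 125 = 2.744 m
N = 2 * 1.129 / 2.744 = 0.82289


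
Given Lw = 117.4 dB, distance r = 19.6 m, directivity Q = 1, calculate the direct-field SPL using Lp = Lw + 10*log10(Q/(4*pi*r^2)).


4*pi*r^2 = 4*pi*19.6^2 = 4827.5 m^2
Q / (4*pi*r^2) = 1 / 4827.5 = 0.000207147
Lp = 117.4 + 10*log10(0.000207147) = 80.563 dB


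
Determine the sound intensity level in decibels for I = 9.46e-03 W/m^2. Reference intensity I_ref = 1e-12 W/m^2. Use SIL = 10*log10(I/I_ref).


I / I_ref = 9.46e-03 / 1e-12 = 9.46e+09
SIL = 10 * log10(9.46e+09) = 99.759 dB


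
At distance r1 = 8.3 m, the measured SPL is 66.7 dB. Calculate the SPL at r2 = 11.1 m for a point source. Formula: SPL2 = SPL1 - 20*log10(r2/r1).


r2/r1 = 11.1/8.3 = 1.33735
Correction = 20*log10(1.33735) = 2.5249 dB
SPL2 = 66.7 - 2.5249 = 64.175 dB


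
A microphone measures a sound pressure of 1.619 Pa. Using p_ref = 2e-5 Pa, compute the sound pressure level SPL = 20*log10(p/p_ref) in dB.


p / p_ref = 1.619 / 2e-5 = 80950
SPL = 20 * log10(80950) = 98.164 dB


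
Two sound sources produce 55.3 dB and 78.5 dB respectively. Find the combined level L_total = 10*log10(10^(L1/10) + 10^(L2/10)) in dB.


10^(55.3/10) = 338844
10^(78.5/10) = 7.07946e+07
Sum = 338844 + 7.07946e+07 = 7.11334e+07
L_total = 10*log10(7.11334e+07) = 78.521 dB


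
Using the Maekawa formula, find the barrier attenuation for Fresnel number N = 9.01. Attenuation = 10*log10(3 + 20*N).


3 + 20*N = 3 + 20*9.01 = 183.2
Att = 10*log10(183.2) = 22.629 dB


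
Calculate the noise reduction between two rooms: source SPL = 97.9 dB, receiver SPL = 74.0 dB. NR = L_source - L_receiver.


NR = L_source - L_receiver (difference between source and receiving room levels)
NR = 97.9 - 74.0 = 23.9 dB


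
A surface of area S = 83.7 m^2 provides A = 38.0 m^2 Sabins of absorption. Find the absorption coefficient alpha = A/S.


Absorption coefficient = absorbed power / incident power
alpha = A / S = 38.0 / 83.7 = 0.454


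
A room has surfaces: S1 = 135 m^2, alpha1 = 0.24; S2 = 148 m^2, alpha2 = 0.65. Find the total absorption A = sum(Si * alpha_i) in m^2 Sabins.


135 * 0.24 = 32.4
148 * 0.65 = 96.2
A_total = 32.4 + 96.2 = 128.6 m^2


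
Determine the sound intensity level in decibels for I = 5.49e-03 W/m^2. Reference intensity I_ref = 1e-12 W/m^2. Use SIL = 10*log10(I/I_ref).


I / I_ref = 5.49e-03 / 1e-12 = 5.49e+09
SIL = 10 * log10(5.49e+09) = 97.396 dB


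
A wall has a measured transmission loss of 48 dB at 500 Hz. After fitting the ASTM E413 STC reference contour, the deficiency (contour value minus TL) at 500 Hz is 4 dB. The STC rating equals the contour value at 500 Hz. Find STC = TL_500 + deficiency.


By ASTM E413, STC = value of the fitted reference contour at 500 Hz.
Contour value at 500 Hz = TL_500 + deficiency = 48 + 4 = 52
STC = 52


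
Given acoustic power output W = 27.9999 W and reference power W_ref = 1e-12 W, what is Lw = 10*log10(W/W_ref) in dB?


W / W_ref = 27.9999 / 1e-12 = 2.79999e+13
Lw = 10 * log10(2.79999e+13) = 134.47 dB


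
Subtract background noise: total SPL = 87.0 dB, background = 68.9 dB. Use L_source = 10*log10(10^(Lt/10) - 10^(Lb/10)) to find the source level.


10^(87.0/10) = 5.01187e+08
10^(68.9/10) = 7.76247e+06
Difference = 5.01187e+08 - 7.76247e+06 = 4.93425e+08
L_source = 10*log10(4.93425e+08) = 86.932 dB


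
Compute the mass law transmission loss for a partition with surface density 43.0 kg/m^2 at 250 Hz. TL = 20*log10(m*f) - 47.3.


m * f = 43.0 * 250 = 10750
20*log10(10750) = 80.6282 dB
TL = 80.6282 - 47.3 = 33.328 dB


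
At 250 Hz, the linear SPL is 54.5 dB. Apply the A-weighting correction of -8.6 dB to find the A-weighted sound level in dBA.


A-weighting table: 250 Hz -> -8.6 dB correction
SPL_A = SPL + correction = 54.5 + (-8.6) = 45.9 dBA


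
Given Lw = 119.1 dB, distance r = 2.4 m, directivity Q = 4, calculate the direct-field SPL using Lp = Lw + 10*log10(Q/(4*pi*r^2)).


4*pi*r^2 = 4*pi*2.4^2 = 72.3823 m^2
Q / (4*pi*r^2) = 4 / 72.3823 = 0.0552621
Lp = 119.1 + 10*log10(0.0552621) = 106.52 dB


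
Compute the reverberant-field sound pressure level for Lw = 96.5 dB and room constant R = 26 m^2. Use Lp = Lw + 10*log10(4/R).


4/R = 4/26 = 0.153846
Lp = 96.5 + 10*log10(0.153846) = 88.371 dB


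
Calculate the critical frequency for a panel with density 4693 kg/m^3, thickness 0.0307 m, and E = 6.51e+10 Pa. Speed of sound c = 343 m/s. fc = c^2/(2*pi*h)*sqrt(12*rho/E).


12*rho/E = 12*4693/6.51e+10 = 8.65069e-07
sqrt(12*rho/E) = sqrt(8.65069e-07) = 0.000930091
c^2/(2*pi*h) = 343^2/(2*pi*0.0307) = 609916
fc = 609916 * 0.000930091 = 567.28 Hz


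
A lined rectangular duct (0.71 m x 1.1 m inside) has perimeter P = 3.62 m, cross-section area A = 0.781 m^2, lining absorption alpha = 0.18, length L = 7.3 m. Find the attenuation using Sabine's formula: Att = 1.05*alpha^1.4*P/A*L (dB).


alpha^1.4 = 0.18^1.4 = 0.0906529
Attenuation rate = 1.05 * alpha^1.4 * P / A
= 1.05 * 0.0906529 * 3.62 / 0.781 = 0.441193 dB/m
Total Att = 0.441193 * 7.3 = 3.2207 dB


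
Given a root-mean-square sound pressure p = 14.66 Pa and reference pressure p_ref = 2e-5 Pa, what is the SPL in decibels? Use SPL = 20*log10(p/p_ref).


p / p_ref = 14.66 / 2e-5 = 733000
SPL = 20 * log10(733000) = 117.3 dB


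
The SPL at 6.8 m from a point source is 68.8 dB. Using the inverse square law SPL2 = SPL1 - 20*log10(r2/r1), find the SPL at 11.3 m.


r2/r1 = 11.3/6.8 = 1.66176
Correction = 20*log10(1.66176) = 4.41137 dB
SPL2 = 68.8 - 4.41137 = 64.389 dB


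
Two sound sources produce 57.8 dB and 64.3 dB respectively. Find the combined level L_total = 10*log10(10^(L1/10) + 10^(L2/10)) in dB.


10^(57.8/10) = 602560
10^(64.3/10) = 2.69153e+06
Sum = 602560 + 2.69153e+06 = 3.29409e+06
L_total = 10*log10(3.29409e+06) = 65.177 dB


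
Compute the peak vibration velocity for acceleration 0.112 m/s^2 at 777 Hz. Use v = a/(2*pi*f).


omega = 2*pi*f = 2*pi*777 = 4882.03 rad/s
v = a / omega = 0.112 / 4882.03 = 2.2941e-05 m/s


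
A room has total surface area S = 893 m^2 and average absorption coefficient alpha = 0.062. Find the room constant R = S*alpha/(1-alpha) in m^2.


R = 893 * 0.062 / (1 - 0.062) = 59.026 m^2


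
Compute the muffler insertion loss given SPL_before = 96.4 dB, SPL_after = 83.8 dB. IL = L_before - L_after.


Insertion loss = SPL without muffler - SPL with muffler
IL = 96.4 - 83.8 = 12.6 dB


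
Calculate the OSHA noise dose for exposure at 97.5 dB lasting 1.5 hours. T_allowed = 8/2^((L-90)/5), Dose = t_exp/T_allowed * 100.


T_allowed = 8 / 2^((97.5 - 90)/5) = 2.82843 hr
Dose = 1.5 / 2.82843 * 100 = 53.033 %


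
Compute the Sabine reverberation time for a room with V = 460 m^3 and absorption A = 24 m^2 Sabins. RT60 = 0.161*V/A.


RT60 = 0.161 * 460 / 24 = 3.0858 s


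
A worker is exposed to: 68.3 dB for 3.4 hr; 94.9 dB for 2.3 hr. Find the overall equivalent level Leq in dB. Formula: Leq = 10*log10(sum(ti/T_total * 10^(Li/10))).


T_total = 3.4 + 2.3 = 5.7 hr
(3.4/5.7) * 10^(68.3/10) = 4.03278e+06
(2.3/5.7) * 10^(94.9/10) = 1.24696e+09
Sum = 4.03278e+06 + 1.24696e+09 = 1.25099e+09
Leq = 10*log10(1.25099e+09) = 90.973 dB


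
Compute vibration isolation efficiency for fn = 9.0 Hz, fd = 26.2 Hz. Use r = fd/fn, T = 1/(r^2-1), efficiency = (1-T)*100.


r = 26.2 / 9.0 = 2.91111
r^2 - 1 = 2.91111^2 - 1 = 7.47456
T = 1/7.47456 = 0.133787
Efficiency = (1 - 0.133787)*100 = 86.621 %


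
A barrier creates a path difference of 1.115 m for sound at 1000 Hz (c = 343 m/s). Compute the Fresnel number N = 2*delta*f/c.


N = 2*delta*f/c = 2*delta/lambda, where lambda = c/f
lambda = 343 / 1000 = 0.343 m
N = 2 * 1.115 / 0.343 = 6.5015


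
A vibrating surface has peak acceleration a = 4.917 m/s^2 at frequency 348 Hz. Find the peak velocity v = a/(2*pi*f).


omega = 2*pi*f = 2*pi*348 = 2186.55 rad/s
v = a / omega = 4.917 / 2186.55 = 0.0022487 m/s


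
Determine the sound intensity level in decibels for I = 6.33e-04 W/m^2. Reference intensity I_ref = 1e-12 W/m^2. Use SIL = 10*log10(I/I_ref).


I / I_ref = 6.33e-04 / 1e-12 = 6.33e+08
SIL = 10 * log10(6.33e+08) = 88.014 dB


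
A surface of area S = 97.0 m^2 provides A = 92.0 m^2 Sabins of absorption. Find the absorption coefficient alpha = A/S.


Absorption coefficient = absorbed power / incident power
alpha = A / S = 92.0 / 97.0 = 0.94845


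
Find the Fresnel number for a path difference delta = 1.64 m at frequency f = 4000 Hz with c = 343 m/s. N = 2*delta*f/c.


N = 2*delta*f/c = 2*delta/lambda, where lambda = c/f
lambda = 343 / 4000 = 0.08575 m
N = 2 * 1.64 / 0.08575 = 38.251


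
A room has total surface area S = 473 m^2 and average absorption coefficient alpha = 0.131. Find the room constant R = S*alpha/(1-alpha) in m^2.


R = 473 * 0.131 / (1 - 0.131) = 71.304 m^2


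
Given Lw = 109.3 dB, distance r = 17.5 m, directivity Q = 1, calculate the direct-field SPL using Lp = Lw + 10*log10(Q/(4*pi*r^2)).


4*pi*r^2 = 4*pi*17.5^2 = 3848.45 m^2
Q / (4*pi*r^2) = 1 / 3848.45 = 0.000259845
Lp = 109.3 + 10*log10(0.000259845) = 73.447 dB
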